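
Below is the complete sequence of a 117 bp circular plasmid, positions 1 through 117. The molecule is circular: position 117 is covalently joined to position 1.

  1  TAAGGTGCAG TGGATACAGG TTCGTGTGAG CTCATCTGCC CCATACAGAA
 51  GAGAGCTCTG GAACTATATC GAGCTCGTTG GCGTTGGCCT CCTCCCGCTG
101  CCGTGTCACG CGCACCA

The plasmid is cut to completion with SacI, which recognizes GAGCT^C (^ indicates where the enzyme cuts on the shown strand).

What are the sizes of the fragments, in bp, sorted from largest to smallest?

74, 25, 18 bp

SacI sites (GAGCTC) start at positions 28, 53, 71.
SacI cuts after base 5 of each site (before the last base), so after positions 32, 57, 75.
Circular molecule, 3 cuts → 3 fragments:
  33–57 → 25 bp
  58–75 → 18 bp
  76–117 then 1–32 → 42 + 32 = 74 bp
Sorted largest to smallest: 74, 25, 18 bp.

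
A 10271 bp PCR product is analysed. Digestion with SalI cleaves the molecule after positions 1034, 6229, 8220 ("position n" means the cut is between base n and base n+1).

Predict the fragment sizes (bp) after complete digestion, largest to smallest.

Linear molecule, 3 cuts → 4 fragments:
  1034 − 0 = 1034 bp
  6229 − 1034 = 5195 bp
  8220 − 6229 = 1991 bp
  10271 − 8220 = 2051 bp
Sorted largest to smallest: 5195, 2051, 1991, 1034 bp.

5195, 2051, 1991, 1034 bp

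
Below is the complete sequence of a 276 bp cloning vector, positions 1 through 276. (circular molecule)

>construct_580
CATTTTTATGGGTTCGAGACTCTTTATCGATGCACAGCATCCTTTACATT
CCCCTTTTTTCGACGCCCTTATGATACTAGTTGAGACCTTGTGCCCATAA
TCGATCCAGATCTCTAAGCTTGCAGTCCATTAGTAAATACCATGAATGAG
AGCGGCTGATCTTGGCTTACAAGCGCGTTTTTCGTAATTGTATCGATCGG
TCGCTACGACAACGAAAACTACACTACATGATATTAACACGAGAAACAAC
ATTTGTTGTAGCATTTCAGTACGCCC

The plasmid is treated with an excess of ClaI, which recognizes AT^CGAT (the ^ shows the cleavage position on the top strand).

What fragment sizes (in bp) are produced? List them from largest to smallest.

110, 92, 74 bp

ClaI sites (ATCGAT) start at positions 26, 100, 192.
ClaI cuts after base 2 of each site, so after positions 27, 101, 193.
Circular molecule, 3 cuts → 3 fragments:
  28–101 → 74 bp
  102–193 → 92 bp
  194–276 then 1–27 → 83 + 27 = 110 bp
Sorted largest to smallest: 110, 92, 74 bp.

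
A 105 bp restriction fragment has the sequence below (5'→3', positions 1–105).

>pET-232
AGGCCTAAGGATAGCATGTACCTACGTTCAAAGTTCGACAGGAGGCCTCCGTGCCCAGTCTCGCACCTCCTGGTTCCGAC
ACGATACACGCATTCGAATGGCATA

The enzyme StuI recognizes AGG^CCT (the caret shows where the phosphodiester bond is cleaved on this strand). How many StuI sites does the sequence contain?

AGGCCT occurs starting at positions 1, 43.
StuI cuts at 2 sites.

2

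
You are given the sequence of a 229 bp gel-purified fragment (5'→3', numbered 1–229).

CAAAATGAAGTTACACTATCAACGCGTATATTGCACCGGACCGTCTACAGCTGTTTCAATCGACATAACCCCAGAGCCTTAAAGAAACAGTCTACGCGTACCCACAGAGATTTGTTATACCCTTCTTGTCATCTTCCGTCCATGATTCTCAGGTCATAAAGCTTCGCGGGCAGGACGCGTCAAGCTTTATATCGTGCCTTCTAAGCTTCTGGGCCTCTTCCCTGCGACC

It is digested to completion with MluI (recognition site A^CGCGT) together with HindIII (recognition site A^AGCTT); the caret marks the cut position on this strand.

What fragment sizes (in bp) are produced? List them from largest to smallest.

72, 65, 26, 22, 21, 16, 7 bp

MluI sites (ACGCGT) start at positions 22, 94, 175.
MluI cuts after the first base of each site, so after positions 22, 94, 175.
HindIII sites (AAGCTT) start at positions 159, 182, 203.
HindIII cuts after the first base of each site, so after positions 159, 182, 203.
Combined cut positions: 22, 94, 159, 175, 182, 203.
Linear molecule, 6 cuts → 7 fragments:
  1–22 → 22 bp
  23–94 → 72 bp
  95–159 → 65 bp
  160–175 → 16 bp
  176–182 → 7 bp
  183–203 → 21 bp
  204–229 → 26 bp
Sorted largest to smallest: 72, 65, 26, 22, 21, 16, 7 bp.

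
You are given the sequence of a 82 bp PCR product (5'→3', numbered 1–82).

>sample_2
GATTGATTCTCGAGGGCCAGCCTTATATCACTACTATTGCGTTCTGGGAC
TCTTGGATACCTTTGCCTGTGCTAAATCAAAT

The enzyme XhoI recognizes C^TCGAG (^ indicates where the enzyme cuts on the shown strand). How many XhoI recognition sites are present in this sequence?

CTCGAG occurs starting at position 9.
XhoI cuts at 1 site.

1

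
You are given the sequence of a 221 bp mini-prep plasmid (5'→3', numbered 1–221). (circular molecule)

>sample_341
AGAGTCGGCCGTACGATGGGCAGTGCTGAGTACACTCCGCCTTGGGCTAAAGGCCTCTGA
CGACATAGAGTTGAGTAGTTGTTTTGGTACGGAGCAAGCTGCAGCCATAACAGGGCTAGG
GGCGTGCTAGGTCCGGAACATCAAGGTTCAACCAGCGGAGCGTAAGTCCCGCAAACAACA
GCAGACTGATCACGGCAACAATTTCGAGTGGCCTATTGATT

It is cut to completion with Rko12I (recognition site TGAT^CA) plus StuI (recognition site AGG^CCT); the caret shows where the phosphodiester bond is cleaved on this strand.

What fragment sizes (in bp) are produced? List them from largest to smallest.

137, 84 bp

The Rko12I site (TGATCA) starts at position 187.
Rko12I cuts after base 4 of each site, so after position 190.
The StuI site (AGGCCT) starts at position 51.
StuI cuts after base 3 of each site, so after position 53.
Combined cut positions: 53, 190.
Circular molecule, 2 cuts → 2 fragments:
  54–190 → 137 bp
  191–221 then 1–53 → 31 + 53 = 84 bp
Sorted largest to smallest: 137, 84 bp.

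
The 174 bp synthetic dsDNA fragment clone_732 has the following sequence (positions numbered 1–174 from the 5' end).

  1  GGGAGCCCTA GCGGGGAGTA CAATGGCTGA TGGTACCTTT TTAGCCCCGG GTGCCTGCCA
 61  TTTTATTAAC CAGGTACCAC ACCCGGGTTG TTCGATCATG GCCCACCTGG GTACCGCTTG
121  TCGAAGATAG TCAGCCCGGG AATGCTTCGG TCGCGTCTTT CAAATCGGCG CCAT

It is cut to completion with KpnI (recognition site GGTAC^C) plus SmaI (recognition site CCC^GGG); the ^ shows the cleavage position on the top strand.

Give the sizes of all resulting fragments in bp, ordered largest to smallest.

37, 36, 30, 29, 23, 12, 7 bp

KpnI sites (GGTACC) start at positions 32, 73, 110.
KpnI cuts after base 5 of each site (before the last base), so after positions 36, 77, 114.
SmaI sites (CCCGGG) start at positions 46, 82, 135.
SmaI cuts after base 3 of each site, so after positions 48, 84, 137.
Combined cut positions: 36, 48, 77, 84, 114, 137.
Linear molecule, 6 cuts → 7 fragments:
  1–36 → 36 bp
  37–48 → 12 bp
  49–77 → 29 bp
  78–84 → 7 bp
  85–114 → 30 bp
  115–137 → 23 bp
  138–174 → 37 bp
Sorted largest to smallest: 37, 36, 30, 29, 23, 12, 7 bp.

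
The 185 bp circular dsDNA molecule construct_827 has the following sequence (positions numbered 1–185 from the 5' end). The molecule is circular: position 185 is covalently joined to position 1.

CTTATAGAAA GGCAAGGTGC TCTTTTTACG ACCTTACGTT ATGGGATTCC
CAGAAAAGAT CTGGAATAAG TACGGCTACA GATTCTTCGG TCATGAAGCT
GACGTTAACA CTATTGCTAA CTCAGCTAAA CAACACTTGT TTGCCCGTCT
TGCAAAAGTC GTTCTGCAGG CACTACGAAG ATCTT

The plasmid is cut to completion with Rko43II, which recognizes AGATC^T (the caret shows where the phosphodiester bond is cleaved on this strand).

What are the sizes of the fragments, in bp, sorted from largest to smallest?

122, 63 bp

Rko43II sites (AGATCT) start at positions 57, 179.
Rko43II cuts after base 5 of each site (before the last base), so after positions 61, 183.
Circular molecule, 2 cuts → 2 fragments:
  62–183 → 122 bp
  184–185 then 1–61 → 2 + 61 = 63 bp
Sorted largest to smallest: 122, 63 bp.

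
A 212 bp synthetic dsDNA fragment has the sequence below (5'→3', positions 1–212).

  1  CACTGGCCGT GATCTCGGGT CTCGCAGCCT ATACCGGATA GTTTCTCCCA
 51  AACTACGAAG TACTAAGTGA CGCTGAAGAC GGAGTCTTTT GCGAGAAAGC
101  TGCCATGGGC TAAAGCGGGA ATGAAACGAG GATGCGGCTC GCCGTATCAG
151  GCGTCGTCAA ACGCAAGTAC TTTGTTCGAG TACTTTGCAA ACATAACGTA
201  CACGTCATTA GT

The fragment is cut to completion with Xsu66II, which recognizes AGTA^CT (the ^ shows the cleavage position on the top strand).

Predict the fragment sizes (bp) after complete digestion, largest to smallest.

Xsu66II sites (AGTACT) start at positions 59, 166, 179.
Xsu66II cuts after base 4 of each site, so after positions 62, 169, 182.
Linear molecule, 3 cuts → 4 fragments:
  1–62 → 62 bp
  63–169 → 107 bp
  170–182 → 13 bp
  183–212 → 30 bp
Sorted largest to smallest: 107, 62, 30, 13 bp.

107, 62, 30, 13 bp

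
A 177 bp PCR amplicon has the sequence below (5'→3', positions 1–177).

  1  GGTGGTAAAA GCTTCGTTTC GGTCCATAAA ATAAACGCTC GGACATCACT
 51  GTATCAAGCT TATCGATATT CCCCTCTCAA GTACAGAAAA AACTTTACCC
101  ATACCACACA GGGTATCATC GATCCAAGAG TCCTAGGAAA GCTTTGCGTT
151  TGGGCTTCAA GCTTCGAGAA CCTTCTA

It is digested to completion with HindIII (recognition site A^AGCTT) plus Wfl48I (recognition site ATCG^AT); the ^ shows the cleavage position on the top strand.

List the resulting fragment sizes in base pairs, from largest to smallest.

HindIII sites (AAGCTT) start at positions 9, 56, 139, 159.
HindIII cuts after the first base of each site, so after positions 9, 56, 139, 159.
Wfl48I sites (ATCGAT) start at positions 62, 118.
Wfl48I cuts after base 4 of each site, so after positions 65, 121.
Combined cut positions: 9, 56, 65, 121, 139, 159.
Linear molecule, 6 cuts → 7 fragments:
  1–9 → 9 bp
  10–56 → 47 bp
  57–65 → 9 bp
  66–121 → 56 bp
  122–139 → 18 bp
  140–159 → 20 bp
  160–177 → 18 bp
Sorted largest to smallest: 56, 47, 20, 18, 18, 9, 9 bp.

56, 47, 20, 18, 18, 9, 9 bp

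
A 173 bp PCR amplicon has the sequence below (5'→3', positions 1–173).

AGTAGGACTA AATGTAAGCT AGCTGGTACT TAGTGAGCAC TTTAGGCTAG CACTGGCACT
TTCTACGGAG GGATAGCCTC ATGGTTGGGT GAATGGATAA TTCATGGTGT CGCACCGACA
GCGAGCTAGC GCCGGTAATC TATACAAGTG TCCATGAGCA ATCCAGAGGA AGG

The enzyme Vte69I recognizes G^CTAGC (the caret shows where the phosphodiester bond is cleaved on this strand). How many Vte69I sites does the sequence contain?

GCTAGC occurs starting at positions 18, 46, 125.
Vte69I cuts at 3 sites.

3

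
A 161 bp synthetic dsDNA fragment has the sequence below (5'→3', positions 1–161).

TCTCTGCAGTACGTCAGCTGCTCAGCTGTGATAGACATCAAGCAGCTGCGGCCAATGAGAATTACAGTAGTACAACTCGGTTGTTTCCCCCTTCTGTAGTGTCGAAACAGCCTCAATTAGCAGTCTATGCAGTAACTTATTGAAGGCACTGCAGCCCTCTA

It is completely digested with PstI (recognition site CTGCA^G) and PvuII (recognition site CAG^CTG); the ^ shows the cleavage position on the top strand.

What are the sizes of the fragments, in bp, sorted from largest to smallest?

108, 20, 9, 8, 8, 8 bp

PstI sites (CTGCAG) start at positions 4, 149.
PstI cuts after base 5 of each site (before the last base), so after positions 8, 153.
PvuII sites (CAGCTG) start at positions 15, 23, 43.
PvuII cuts after base 3 of each site, so after positions 17, 25, 45.
Combined cut positions: 8, 17, 25, 45, 153.
Linear molecule, 5 cuts → 6 fragments:
  1–8 → 8 bp
  9–17 → 9 bp
  18–25 → 8 bp
  26–45 → 20 bp
  46–153 → 108 bp
  154–161 → 8 bp
Sorted largest to smallest: 108, 20, 9, 8, 8, 8 bp.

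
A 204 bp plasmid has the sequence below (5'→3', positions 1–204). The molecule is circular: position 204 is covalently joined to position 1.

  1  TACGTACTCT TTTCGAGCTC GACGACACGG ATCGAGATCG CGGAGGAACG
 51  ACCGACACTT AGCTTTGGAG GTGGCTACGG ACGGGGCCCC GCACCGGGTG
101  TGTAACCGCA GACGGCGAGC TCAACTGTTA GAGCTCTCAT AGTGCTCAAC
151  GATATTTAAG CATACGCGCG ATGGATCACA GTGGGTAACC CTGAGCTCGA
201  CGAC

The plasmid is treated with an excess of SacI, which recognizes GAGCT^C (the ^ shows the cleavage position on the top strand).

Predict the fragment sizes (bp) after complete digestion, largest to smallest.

SacI sites (GAGCTC) start at positions 15, 117, 131, 193.
SacI cuts after base 5 of each site (before the last base), so after positions 19, 121, 135, 197.
Circular molecule, 4 cuts → 4 fragments:
  20–121 → 102 bp
  122–135 → 14 bp
  136–197 → 62 bp
  198–204 then 1–19 → 7 + 19 = 26 bp
Sorted largest to smallest: 102, 62, 26, 14 bp.

102, 62, 26, 14 bp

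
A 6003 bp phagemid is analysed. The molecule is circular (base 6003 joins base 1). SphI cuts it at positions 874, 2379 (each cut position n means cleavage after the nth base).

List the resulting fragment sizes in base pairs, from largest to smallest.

4498, 1505 bp

Circular molecule, 2 cuts → 2 fragments:
  2379 − 874 = 1505 bp
  wrap: 6003 − 2379 + 874 = 4498 bp
Sorted largest to smallest: 4498, 1505 bp.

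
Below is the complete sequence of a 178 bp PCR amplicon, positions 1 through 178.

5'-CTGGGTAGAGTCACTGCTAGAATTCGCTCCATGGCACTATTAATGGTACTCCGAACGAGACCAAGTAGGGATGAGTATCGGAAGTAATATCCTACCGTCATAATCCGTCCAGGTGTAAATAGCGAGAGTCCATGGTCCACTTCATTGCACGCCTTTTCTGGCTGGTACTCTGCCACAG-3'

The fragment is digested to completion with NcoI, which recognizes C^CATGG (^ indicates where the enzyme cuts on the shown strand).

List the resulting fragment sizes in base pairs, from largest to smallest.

NcoI sites (CCATGG) start at positions 29, 130.
NcoI cuts after the first base of each site, so after positions 29, 130.
Linear molecule, 2 cuts → 3 fragments:
  1–29 → 29 bp
  30–130 → 101 bp
  131–178 → 48 bp
Sorted largest to smallest: 101, 48, 29 bp.

101, 48, 29 bp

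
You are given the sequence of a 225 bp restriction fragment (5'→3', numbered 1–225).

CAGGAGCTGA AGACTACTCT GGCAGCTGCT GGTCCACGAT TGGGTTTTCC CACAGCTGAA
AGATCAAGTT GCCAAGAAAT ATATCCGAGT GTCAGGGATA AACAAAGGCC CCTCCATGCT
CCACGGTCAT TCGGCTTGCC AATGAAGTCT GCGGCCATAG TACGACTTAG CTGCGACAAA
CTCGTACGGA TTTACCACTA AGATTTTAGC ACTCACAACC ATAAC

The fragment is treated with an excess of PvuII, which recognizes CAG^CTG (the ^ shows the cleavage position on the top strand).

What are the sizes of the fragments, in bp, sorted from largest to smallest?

PvuII sites (CAGCTG) start at positions 23, 53.
PvuII cuts after base 3 of each site, so after positions 25, 55.
Linear molecule, 2 cuts → 3 fragments:
  1–25 → 25 bp
  26–55 → 30 bp
  56–225 → 170 bp
Sorted largest to smallest: 170, 30, 25 bp.

170, 30, 25 bp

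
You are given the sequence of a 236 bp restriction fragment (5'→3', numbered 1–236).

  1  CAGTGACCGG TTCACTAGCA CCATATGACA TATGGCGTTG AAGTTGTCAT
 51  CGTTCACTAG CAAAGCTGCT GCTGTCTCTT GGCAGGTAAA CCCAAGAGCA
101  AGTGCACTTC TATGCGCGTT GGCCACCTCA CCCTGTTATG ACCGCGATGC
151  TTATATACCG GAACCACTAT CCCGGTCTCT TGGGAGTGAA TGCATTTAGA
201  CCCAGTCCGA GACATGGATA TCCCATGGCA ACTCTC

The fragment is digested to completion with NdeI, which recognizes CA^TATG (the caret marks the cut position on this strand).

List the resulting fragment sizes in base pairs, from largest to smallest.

NdeI sites (CATATG) start at positions 22, 29.
NdeI cuts after base 2 of each site, so after positions 23, 30.
Linear molecule, 2 cuts → 3 fragments:
  1–23 → 23 bp
  24–30 → 7 bp
  31–236 → 206 bp
Sorted largest to smallest: 206, 23, 7 bp.

206, 23, 7 bp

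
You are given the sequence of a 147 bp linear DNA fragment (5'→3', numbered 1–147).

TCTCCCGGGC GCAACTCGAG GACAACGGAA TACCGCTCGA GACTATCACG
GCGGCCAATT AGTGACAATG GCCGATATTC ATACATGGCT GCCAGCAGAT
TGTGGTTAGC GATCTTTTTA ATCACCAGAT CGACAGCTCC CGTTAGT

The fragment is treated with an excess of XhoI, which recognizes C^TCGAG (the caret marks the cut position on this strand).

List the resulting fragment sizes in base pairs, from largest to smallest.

111, 21, 15 bp

XhoI sites (CTCGAG) start at positions 15, 36.
XhoI cuts after the first base of each site, so after positions 15, 36.
Linear molecule, 2 cuts → 3 fragments:
  1–15 → 15 bp
  16–36 → 21 bp
  37–147 → 111 bp
Sorted largest to smallest: 111, 21, 15 bp.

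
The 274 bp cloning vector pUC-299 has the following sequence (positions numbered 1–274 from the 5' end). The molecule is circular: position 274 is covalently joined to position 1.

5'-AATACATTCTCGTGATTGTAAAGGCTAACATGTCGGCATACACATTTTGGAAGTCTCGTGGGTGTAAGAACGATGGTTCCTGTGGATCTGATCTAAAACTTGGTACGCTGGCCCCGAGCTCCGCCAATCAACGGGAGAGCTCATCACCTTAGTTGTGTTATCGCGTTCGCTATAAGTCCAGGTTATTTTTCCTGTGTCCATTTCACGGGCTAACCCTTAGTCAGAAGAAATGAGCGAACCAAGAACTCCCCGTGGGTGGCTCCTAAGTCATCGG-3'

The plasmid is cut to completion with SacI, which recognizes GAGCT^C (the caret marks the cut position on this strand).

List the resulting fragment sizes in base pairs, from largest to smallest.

SacI sites (GAGCTC) start at positions 116, 137.
SacI cuts after base 5 of each site (before the last base), so after positions 120, 141.
Circular molecule, 2 cuts → 2 fragments:
  121–141 → 21 bp
  142–274 then 1–120 → 133 + 120 = 253 bp
Sorted largest to smallest: 253, 21 bp.

253, 21 bp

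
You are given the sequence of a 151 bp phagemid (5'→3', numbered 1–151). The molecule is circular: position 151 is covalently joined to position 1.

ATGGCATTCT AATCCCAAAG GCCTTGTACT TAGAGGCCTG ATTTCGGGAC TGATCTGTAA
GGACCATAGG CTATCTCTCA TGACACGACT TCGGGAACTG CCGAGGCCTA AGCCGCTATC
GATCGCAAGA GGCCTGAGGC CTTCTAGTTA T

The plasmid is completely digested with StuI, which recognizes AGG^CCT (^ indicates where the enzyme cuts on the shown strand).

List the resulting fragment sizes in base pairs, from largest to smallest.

70, 33, 26, 15, 7 bp

StuI sites (AGGCCT) start at positions 19, 34, 104, 130, 137.
StuI cuts after base 3 of each site, so after positions 21, 36, 106, 132, 139.
Circular molecule, 5 cuts → 5 fragments:
  22–36 → 15 bp
  37–106 → 70 bp
  107–132 → 26 bp
  133–139 → 7 bp
  140–151 then 1–21 → 12 + 21 = 33 bp
Sorted largest to smallest: 70, 33, 26, 15, 7 bp.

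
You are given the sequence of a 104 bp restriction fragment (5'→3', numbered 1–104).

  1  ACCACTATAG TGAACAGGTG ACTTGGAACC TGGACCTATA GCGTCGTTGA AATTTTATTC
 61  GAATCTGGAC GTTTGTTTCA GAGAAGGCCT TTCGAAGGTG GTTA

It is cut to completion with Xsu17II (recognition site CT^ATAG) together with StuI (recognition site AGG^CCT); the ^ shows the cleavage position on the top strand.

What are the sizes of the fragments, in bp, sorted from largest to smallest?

50, 31, 17, 6 bp

Xsu17II sites (CTATAG) start at positions 5, 36.
Xsu17II cuts after base 2 of each site, so after positions 6, 37.
The StuI site (AGGCCT) starts at position 85.
StuI cuts after base 3 of each site, so after position 87.
Combined cut positions: 6, 37, 87.
Linear molecule, 3 cuts → 4 fragments:
  1–6 → 6 bp
  7–37 → 31 bp
  38–87 → 50 bp
  88–104 → 17 bp
Sorted largest to smallest: 50, 31, 17, 6 bp.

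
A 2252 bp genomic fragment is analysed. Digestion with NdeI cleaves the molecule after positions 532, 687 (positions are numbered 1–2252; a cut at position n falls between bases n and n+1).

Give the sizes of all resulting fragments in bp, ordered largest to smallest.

1565, 532, 155 bp

Linear molecule, 2 cuts → 3 fragments:
  532 − 0 = 532 bp
  687 − 532 = 155 bp
  2252 − 687 = 1565 bp
Sorted largest to smallest: 1565, 532, 155 bp.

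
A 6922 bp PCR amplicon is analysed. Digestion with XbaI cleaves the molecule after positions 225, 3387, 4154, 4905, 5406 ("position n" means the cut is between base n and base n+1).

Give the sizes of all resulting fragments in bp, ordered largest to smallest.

Linear molecule, 5 cuts → 6 fragments:
  225 − 0 = 225 bp
  3387 − 225 = 3162 bp
  4154 − 3387 = 767 bp
  4905 − 4154 = 751 bp
  5406 − 4905 = 501 bp
  6922 − 5406 = 1516 bp
Sorted largest to smallest: 3162, 1516, 767, 751, 501, 225 bp.

3162, 1516, 767, 751, 501, 225 bp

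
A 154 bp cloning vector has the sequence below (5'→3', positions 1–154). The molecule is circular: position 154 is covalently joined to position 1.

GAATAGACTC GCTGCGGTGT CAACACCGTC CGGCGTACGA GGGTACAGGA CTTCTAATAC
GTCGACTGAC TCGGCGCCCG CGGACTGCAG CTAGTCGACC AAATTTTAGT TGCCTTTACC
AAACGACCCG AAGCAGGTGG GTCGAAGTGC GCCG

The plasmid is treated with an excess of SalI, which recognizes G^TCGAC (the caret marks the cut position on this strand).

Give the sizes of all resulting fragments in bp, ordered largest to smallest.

SalI sites (GTCGAC) start at positions 61, 94.
SalI cuts after the first base of each site, so after positions 61, 94.
Circular molecule, 2 cuts → 2 fragments:
  62–94 → 33 bp
  95–154 then 1–61 → 60 + 61 = 121 bp
Sorted largest to smallest: 121, 33 bp.

121, 33 bp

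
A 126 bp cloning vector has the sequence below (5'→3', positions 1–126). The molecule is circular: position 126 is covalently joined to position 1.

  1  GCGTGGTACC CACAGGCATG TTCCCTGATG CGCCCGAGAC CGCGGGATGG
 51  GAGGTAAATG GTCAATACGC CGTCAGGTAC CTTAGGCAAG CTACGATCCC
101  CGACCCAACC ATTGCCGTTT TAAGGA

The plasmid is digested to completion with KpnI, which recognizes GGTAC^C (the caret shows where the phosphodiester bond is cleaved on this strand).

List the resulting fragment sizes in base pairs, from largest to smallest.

71, 55 bp

KpnI sites (GGTACC) start at positions 5, 76.
KpnI cuts after base 5 of each site (before the last base), so after positions 9, 80.
Circular molecule, 2 cuts → 2 fragments:
  10–80 → 71 bp
  81–126 then 1–9 → 46 + 9 = 55 bp
Sorted largest to smallest: 71, 55 bp.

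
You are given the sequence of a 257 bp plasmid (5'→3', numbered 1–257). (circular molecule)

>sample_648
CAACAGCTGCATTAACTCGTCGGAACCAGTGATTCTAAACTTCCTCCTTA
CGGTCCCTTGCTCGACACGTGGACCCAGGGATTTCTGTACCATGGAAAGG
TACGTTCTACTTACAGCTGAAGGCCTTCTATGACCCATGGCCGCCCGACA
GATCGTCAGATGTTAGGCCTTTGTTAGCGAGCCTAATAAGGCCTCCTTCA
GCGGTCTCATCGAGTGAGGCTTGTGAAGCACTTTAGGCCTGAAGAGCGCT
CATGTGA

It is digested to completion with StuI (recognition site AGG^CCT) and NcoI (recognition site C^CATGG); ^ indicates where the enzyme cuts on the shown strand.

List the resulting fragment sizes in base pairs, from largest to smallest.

StuI sites (AGGCCT) start at positions 121, 165, 189, 235.
StuI cuts after base 3 of each site, so after positions 123, 167, 191, 237.
NcoI sites (CCATGG) start at positions 90, 135.
NcoI cuts after the first base of each site, so after positions 90, 135.
Combined cut positions: 90, 123, 135, 167, 191, 237.
Circular molecule, 6 cuts → 6 fragments:
  91–123 → 33 bp
  124–135 → 12 bp
  136–167 → 32 bp
  168–191 → 24 bp
  192–237 → 46 bp
  238–257 then 1–90 → 20 + 90 = 110 bp
Sorted largest to smallest: 110, 46, 33, 32, 24, 12 bp.

110, 46, 33, 32, 24, 12 bp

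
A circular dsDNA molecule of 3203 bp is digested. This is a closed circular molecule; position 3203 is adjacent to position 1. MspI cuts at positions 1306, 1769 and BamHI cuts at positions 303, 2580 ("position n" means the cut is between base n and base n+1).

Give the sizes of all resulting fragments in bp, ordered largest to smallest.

Combined cut positions (sorted): 303, 1306, 1769, 2580.
Circular molecule, 4 cuts → 4 fragments:
  1306 − 303 = 1003 bp
  1769 − 1306 = 463 bp
  2580 − 1769 = 811 bp
  wrap: 3203 − 2580 + 303 = 926 bp
Sorted largest to smallest: 1003, 926, 811, 463 bp.

1003, 926, 811, 463 bp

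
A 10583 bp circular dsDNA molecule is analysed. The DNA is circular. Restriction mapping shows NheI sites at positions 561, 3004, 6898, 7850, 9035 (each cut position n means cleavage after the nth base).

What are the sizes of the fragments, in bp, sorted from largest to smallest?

Circular molecule, 5 cuts → 5 fragments:
  3004 − 561 = 2443 bp
  6898 − 3004 = 3894 bp
  7850 − 6898 = 952 bp
  9035 − 7850 = 1185 bp
  wrap: 10583 − 9035 + 561 = 2109 bp
Sorted largest to smallest: 3894, 2443, 2109, 1185, 952 bp.

3894, 2443, 2109, 1185, 952 bp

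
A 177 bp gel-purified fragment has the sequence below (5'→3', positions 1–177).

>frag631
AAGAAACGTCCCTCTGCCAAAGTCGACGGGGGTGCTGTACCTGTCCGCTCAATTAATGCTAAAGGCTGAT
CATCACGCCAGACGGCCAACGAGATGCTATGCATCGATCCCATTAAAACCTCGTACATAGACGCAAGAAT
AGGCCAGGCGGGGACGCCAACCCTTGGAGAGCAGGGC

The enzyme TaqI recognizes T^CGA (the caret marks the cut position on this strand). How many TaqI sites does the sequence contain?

2

TCGA occurs starting at positions 23, 104.
TaqI cuts at 2 sites.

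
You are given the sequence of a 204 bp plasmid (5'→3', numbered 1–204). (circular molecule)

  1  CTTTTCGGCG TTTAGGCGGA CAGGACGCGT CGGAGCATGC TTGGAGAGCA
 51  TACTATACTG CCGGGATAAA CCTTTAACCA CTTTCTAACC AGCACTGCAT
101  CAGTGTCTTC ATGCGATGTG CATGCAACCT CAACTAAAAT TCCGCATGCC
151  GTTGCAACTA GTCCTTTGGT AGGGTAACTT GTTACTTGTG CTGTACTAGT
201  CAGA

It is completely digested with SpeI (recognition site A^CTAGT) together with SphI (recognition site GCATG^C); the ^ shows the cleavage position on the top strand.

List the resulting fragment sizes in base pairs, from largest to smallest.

85, 48, 38, 24, 9 bp

SpeI sites (ACTAGT) start at positions 157, 195.
SpeI cuts after the first base of each site, so after positions 157, 195.
SphI sites (GCATGC) start at positions 35, 120, 144.
SphI cuts after base 5 of each site (before the last base), so after positions 39, 124, 148.
Combined cut positions: 39, 124, 148, 157, 195.
Circular molecule, 5 cuts → 5 fragments:
  40–124 → 85 bp
  125–148 → 24 bp
  149–157 → 9 bp
  158–195 → 38 bp
  196–204 then 1–39 → 9 + 39 = 48 bp
Sorted largest to smallest: 85, 48, 38, 24, 9 bp.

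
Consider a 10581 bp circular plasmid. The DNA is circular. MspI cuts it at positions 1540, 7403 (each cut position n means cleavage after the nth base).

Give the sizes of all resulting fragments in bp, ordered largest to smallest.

Circular molecule, 2 cuts → 2 fragments:
  7403 − 1540 = 5863 bp
  wrap: 10581 − 7403 + 1540 = 4718 bp
Sorted largest to smallest: 5863, 4718 bp.

5863, 4718 bp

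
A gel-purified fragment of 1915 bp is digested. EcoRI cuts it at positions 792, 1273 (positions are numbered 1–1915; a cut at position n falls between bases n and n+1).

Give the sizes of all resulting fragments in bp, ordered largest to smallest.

792, 642, 481 bp

Linear molecule, 2 cuts → 3 fragments:
  792 − 0 = 792 bp
  1273 − 792 = 481 bp
  1915 − 1273 = 642 bp
Sorted largest to smallest: 792, 642, 481 bp.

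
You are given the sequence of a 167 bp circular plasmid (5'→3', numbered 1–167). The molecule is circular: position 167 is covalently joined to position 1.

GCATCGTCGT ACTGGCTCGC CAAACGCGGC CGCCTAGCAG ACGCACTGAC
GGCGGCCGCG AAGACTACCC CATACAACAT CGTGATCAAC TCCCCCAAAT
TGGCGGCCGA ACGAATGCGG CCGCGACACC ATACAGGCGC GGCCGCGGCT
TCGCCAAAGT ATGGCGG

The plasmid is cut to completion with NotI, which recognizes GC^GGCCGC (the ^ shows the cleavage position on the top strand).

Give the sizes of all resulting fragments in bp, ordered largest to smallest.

NotI sites (GCGGCCGC) start at positions 26, 52, 117, 139.
NotI cuts after base 2 of each site, so after positions 27, 53, 118, 140.
Circular molecule, 4 cuts → 4 fragments:
  28–53 → 26 bp
  54–118 → 65 bp
  119–140 → 22 bp
  141–167 then 1–27 → 27 + 27 = 54 bp
Sorted largest to smallest: 65, 54, 26, 22 bp.

65, 54, 26, 22 bp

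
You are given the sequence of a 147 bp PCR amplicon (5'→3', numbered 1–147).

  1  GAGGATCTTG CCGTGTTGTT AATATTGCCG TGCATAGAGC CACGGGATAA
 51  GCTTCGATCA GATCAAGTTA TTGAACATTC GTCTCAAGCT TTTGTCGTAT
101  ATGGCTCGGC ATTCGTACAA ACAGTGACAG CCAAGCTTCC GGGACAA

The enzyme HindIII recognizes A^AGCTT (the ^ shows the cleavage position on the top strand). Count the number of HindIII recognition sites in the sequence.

AAGCTT occurs starting at positions 49, 86, 133.
HindIII cuts at 3 sites.

3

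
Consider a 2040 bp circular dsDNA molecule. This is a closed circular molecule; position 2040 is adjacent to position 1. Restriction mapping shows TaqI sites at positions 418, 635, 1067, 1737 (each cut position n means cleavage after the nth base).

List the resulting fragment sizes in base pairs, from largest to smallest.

Circular molecule, 4 cuts → 4 fragments:
  635 − 418 = 217 bp
  1067 − 635 = 432 bp
  1737 − 1067 = 670 bp
  wrap: 2040 − 1737 + 418 = 721 bp
Sorted largest to smallest: 721, 670, 432, 217 bp.

721, 670, 432, 217 bp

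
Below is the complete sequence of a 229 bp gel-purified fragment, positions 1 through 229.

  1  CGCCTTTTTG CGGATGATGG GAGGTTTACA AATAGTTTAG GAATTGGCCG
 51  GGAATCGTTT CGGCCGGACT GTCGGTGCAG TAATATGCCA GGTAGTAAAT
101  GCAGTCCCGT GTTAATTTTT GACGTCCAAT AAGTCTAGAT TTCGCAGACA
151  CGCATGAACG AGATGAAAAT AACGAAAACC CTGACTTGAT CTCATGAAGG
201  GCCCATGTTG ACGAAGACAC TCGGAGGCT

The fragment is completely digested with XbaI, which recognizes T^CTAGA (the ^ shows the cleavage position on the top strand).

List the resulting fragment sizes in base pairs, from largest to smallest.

The XbaI site (TCTAGA) starts at position 134.
XbaI cuts after the first base of each site, so after position 134.
Linear molecule, 1 cut → 2 fragments:
  1–134 → 134 bp
  135–229 → 95 bp
Sorted largest to smallest: 134, 95 bp.

134, 95 bp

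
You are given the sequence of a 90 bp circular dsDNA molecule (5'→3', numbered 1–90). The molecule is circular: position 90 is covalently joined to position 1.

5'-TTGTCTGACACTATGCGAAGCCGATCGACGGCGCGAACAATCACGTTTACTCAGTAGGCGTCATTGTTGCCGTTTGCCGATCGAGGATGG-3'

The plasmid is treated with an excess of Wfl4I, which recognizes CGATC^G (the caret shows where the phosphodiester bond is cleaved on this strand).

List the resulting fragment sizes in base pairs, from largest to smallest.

Wfl4I sites (CGATCG) start at positions 22, 78.
Wfl4I cuts after base 5 of each site (before the last base), so after positions 26, 82.
Circular molecule, 2 cuts → 2 fragments:
  27–82 → 56 bp
  83–90 then 1–26 → 8 + 26 = 34 bp
Sorted largest to smallest: 56, 34 bp.

56, 34 bp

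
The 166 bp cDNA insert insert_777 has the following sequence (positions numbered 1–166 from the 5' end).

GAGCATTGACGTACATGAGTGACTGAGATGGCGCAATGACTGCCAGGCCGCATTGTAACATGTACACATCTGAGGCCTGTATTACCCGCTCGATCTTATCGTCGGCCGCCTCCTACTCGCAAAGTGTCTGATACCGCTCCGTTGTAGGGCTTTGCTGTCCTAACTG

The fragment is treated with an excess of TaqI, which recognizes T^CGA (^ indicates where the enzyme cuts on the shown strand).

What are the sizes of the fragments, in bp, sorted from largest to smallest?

The TaqI site (TCGA) starts at position 90.
TaqI cuts after the first base of each site, so after position 90.
Linear molecule, 1 cut → 2 fragments:
  1–90 → 90 bp
  91–166 → 76 bp
Sorted largest to smallest: 90, 76 bp.

90, 76 bp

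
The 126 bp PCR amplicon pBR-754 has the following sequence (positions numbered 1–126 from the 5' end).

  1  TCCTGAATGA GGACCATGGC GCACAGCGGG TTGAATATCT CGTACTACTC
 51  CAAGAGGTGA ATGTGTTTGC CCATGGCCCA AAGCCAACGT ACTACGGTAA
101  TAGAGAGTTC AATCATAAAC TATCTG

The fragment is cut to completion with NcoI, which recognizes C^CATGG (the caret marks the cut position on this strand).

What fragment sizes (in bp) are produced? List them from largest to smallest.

NcoI sites (CCATGG) start at positions 14, 71.
NcoI cuts after the first base of each site, so after positions 14, 71.
Linear molecule, 2 cuts → 3 fragments:
  1–14 → 14 bp
  15–71 → 57 bp
  72–126 → 55 bp
Sorted largest to smallest: 57, 55, 14 bp.

57, 55, 14 bp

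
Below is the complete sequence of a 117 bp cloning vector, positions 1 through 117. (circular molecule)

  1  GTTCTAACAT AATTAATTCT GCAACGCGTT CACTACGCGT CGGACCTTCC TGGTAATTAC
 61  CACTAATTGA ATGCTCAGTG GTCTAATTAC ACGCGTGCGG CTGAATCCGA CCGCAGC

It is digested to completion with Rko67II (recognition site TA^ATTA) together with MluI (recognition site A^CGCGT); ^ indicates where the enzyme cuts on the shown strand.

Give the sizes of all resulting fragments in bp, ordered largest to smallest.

Rko67II sites (TAATTA) start at positions 10, 54, 84.
Rko67II cuts after base 2 of each site, so after positions 11, 55, 85.
MluI sites (ACGCGT) start at positions 24, 35, 91.
MluI cuts after the first base of each site, so after positions 24, 35, 91.
Combined cut positions: 11, 24, 35, 55, 85, 91.
Circular molecule, 6 cuts → 6 fragments:
  12–24 → 13 bp
  25–35 → 11 bp
  36–55 → 20 bp
  56–85 → 30 bp
  86–91 → 6 bp
  92–117 then 1–11 → 26 + 11 = 37 bp
Sorted largest to smallest: 37, 30, 20, 13, 11, 6 bp.

37, 30, 20, 13, 11, 6 bp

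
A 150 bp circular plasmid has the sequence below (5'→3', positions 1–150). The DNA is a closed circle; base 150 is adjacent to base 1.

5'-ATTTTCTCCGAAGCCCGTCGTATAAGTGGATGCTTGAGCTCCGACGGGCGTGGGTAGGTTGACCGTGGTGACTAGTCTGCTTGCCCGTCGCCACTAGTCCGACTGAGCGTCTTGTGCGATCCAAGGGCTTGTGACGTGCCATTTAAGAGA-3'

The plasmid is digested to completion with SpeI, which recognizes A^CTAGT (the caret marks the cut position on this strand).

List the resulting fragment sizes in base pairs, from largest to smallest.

128, 22 bp

SpeI sites (ACTAGT) start at positions 71, 93.
SpeI cuts after the first base of each site, so after positions 71, 93.
Circular molecule, 2 cuts → 2 fragments:
  72–93 → 22 bp
  94–150 then 1–71 → 57 + 71 = 128 bp
Sorted largest to smallest: 128, 22 bp.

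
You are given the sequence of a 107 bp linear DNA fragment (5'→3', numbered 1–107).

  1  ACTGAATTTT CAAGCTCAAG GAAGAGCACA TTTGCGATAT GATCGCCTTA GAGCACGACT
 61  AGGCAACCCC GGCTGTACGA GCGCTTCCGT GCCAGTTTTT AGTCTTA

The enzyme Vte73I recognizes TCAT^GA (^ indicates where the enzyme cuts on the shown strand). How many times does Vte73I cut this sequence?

0

No occurrence of TCATGA is present in the sequence.
Vte73I does not cut: 0 sites.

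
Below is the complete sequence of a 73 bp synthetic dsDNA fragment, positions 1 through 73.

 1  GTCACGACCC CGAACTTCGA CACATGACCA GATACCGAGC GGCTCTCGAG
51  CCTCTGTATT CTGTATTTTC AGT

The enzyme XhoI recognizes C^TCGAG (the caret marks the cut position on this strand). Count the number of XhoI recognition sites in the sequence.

1

CTCGAG occurs starting at position 45.
XhoI cuts at 1 site.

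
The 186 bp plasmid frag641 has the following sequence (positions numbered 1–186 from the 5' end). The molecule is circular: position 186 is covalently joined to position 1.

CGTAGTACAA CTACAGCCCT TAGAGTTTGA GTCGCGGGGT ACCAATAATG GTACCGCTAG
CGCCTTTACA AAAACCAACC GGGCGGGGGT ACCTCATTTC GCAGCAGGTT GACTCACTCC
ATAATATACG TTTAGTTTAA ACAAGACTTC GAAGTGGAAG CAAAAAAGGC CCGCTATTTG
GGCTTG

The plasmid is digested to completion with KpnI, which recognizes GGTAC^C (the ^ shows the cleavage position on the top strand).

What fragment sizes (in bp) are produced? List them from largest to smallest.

KpnI sites (GGTACC) start at positions 38, 50, 88.
KpnI cuts after base 5 of each site (before the last base), so after positions 42, 54, 92.
Circular molecule, 3 cuts → 3 fragments:
  43–54 → 12 bp
  55–92 → 38 bp
  93–186 then 1–42 → 94 + 42 = 136 bp
Sorted largest to smallest: 136, 38, 12 bp.

136, 38, 12 bp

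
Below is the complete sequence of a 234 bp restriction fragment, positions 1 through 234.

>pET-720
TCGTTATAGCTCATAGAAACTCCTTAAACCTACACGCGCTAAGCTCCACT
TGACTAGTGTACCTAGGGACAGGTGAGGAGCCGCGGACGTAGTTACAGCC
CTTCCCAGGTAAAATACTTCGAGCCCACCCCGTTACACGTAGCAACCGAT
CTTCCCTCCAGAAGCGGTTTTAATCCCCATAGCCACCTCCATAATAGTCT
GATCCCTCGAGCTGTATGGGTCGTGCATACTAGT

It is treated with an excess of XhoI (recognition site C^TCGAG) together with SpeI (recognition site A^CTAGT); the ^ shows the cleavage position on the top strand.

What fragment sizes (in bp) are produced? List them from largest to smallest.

153, 53, 23, 5 bp

The XhoI site (CTCGAG) starts at position 206.
XhoI cuts after the first base of each site, so after position 206.
SpeI sites (ACTAGT) start at positions 53, 229.
SpeI cuts after the first base of each site, so after positions 53, 229.
Combined cut positions: 53, 206, 229.
Linear molecule, 3 cuts → 4 fragments:
  1–53 → 53 bp
  54–206 → 153 bp
  207–229 → 23 bp
  230–234 → 5 bp
Sorted largest to smallest: 153, 53, 23, 5 bp.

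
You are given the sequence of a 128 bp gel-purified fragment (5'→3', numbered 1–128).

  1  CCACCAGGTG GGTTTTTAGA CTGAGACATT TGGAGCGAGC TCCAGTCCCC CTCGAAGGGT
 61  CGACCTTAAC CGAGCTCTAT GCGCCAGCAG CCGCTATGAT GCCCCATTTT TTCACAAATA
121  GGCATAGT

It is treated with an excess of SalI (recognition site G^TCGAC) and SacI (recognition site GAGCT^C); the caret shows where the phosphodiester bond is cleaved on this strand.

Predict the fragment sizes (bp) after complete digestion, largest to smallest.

52, 41, 18, 17 bp

The SalI site (GTCGAC) starts at position 59.
SalI cuts after the first base of each site, so after position 59.
SacI sites (GAGCTC) start at positions 37, 72.
SacI cuts after base 5 of each site (before the last base), so after positions 41, 76.
Combined cut positions: 41, 59, 76.
Linear molecule, 3 cuts → 4 fragments:
  1–41 → 41 bp
  42–59 → 18 bp
  60–76 → 17 bp
  77–128 → 52 bp
Sorted largest to smallest: 52, 41, 18, 17 bp.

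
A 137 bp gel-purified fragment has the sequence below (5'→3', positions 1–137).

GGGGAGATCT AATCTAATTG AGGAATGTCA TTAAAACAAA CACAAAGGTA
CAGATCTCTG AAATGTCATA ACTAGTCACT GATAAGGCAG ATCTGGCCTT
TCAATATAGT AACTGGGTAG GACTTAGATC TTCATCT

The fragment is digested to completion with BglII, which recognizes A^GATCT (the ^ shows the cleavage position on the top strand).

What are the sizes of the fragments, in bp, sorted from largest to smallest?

47, 37, 37, 11, 5 bp

BglII sites (AGATCT) start at positions 5, 52, 89, 126.
BglII cuts after the first base of each site, so after positions 5, 52, 89, 126.
Linear molecule, 4 cuts → 5 fragments:
  1–5 → 5 bp
  6–52 → 47 bp
  53–89 → 37 bp
  90–126 → 37 bp
  127–137 → 11 bp
Sorted largest to smallest: 47, 37, 37, 11, 5 bp.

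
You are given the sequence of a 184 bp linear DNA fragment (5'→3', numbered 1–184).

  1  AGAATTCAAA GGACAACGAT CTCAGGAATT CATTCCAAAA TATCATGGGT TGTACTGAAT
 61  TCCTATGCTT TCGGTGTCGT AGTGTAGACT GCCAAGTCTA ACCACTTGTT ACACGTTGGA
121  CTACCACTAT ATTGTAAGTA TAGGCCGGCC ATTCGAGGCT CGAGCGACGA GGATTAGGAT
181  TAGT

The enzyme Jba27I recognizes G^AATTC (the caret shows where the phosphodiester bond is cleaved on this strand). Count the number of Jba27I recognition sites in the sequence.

GAATTC occurs starting at positions 2, 26, 57.
Jba27I cuts at 3 sites.

3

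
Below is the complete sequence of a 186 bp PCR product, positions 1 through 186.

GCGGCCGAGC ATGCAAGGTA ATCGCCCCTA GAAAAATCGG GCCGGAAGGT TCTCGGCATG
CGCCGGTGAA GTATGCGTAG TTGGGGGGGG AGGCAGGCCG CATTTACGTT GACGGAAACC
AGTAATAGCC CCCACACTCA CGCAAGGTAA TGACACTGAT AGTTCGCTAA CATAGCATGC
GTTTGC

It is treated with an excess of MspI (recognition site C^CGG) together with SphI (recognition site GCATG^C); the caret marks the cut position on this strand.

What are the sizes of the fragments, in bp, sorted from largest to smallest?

MspI sites (CCGG) start at positions 42, 63.
MspI cuts after the first base of each site, so after positions 42, 63.
SphI sites (GCATGC) start at positions 9, 56, 175.
SphI cuts after base 5 of each site (before the last base), so after positions 13, 60, 179.
Combined cut positions: 13, 42, 60, 63, 179.
Linear molecule, 5 cuts → 6 fragments:
  1–13 → 13 bp
  14–42 → 29 bp
  43–60 → 18 bp
  61–63 → 3 bp
  64–179 → 116 bp
  180–186 → 7 bp
Sorted largest to smallest: 116, 29, 18, 13, 7, 3 bp.

116, 29, 18, 13, 7, 3 bp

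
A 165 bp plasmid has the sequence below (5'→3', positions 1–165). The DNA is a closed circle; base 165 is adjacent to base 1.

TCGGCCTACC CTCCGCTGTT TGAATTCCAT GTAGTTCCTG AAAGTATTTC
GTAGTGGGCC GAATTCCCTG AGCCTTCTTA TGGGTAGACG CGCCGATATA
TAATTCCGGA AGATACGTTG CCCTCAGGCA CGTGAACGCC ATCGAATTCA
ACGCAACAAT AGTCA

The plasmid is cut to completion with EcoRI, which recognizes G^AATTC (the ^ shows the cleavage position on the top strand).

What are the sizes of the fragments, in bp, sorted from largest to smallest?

83, 43, 39 bp

EcoRI sites (GAATTC) start at positions 22, 61, 144.
EcoRI cuts after the first base of each site, so after positions 22, 61, 144.
Circular molecule, 3 cuts → 3 fragments:
  23–61 → 39 bp
  62–144 → 83 bp
  145–165 then 1–22 → 21 + 22 = 43 bp
Sorted largest to smallest: 83, 43, 39 bp.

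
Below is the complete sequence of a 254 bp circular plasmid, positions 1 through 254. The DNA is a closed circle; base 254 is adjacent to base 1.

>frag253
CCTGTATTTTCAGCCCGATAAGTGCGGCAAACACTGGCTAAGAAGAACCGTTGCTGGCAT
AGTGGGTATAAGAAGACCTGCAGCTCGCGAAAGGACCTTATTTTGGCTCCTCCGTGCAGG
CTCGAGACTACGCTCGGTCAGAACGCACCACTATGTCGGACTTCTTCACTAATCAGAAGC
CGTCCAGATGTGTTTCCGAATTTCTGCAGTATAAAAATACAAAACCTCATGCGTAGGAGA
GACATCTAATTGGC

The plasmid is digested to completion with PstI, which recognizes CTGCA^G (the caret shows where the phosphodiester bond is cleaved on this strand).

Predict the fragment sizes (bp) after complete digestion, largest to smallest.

128, 126 bp

PstI sites (CTGCAG) start at positions 78, 204.
PstI cuts after base 5 of each site (before the last base), so after positions 82, 208.
Circular molecule, 2 cuts → 2 fragments:
  83–208 → 126 bp
  209–254 then 1–82 → 46 + 82 = 128 bp
Sorted largest to smallest: 128, 126 bp.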